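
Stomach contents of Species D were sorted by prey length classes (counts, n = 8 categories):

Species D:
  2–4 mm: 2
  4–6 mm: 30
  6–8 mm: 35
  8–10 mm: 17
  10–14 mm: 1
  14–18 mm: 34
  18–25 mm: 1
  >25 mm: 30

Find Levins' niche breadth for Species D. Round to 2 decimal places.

Proportions for Species D (n=150): 2/150=0.0133, 30/150=0.2000, 35/150=0.2333, 17/150=0.1133, 1/150=0.0067, 34/150=0.2267, 1/150=0.0067, 30/150=0.2000
Σpᵢ² = 0.0133² + 0.2000² + 0.2333² + 0.1133² + 0.0067² + 0.2267² + 0.0067² + 0.2000² = 0.000177 + 0.040000 + 0.054429 + 0.012837 + 0.000045 + 0.051393 + 0.000045 + 0.040000 = 0.198926
B = 1 / 0.198926 = 5.0270

5.03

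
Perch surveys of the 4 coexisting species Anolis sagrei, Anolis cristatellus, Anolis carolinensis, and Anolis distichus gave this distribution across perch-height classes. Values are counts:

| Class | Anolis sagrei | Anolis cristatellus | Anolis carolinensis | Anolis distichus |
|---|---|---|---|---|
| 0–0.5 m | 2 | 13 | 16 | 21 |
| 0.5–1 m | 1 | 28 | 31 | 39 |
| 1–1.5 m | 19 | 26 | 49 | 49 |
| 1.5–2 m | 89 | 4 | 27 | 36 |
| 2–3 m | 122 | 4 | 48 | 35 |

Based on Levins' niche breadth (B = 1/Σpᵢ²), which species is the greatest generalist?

Proportions for Anolis sagrei (n=233): 2/233=0.0086, 1/233=0.0043, 19/233=0.0815, 89/233=0.3820, 122/233=0.5236
Proportions for Anolis cristatellus (n=75): 13/75=0.1733, 28/75=0.3733, 26/75=0.3467, 4/75=0.0533, 4/75=0.0533
Proportions for Anolis carolinensis (n=171): 16/171=0.0936, 31/171=0.1813, 49/171=0.2865, 27/171=0.1579, 48/171=0.2807
Proportions for Anolis distichus (n=180): 21/180=0.1167, 39/180=0.2167, 49/180=0.2722, 36/180=0.2000, 35/180=0.1944
Σp_sagrᵢ² = 0.0086² + 0.0043² + 0.0815² + 0.3820² + 0.5236² = 0.000074 + 0.000018 + 0.006642 + 0.145924 + 0.274157 = 0.426815
B_sagr = 1 / 0.426815 = 2.3429
Σp_crisᵢ² = 0.1733² + 0.3733² + 0.3467² + 0.0533² + 0.0533² = 0.030033 + 0.139353 + 0.120201 + 0.002841 + 0.002841 = 0.295269
B_cris = 1 / 0.295269 = 3.3867
Σp_caroᵢ² = 0.0936² + 0.1813² + 0.2865² + 0.1579² + 0.2807² = 0.008761 + 0.032870 + 0.082082 + 0.024932 + 0.078792 = 0.227437
B_caro = 1 / 0.227437 = 4.3968
Σp_distᵢ² = 0.1167² + 0.2167² + 0.2722² + 0.2000² + 0.1944² = 0.013619 + 0.046959 + 0.074093 + 0.040000 + 0.037791 = 0.212462
B_dist = 1 / 0.212462 = 4.7067
Highest B → broadest niche (most generalist): Anolis distichus (B = 4.71).

Anolis distichus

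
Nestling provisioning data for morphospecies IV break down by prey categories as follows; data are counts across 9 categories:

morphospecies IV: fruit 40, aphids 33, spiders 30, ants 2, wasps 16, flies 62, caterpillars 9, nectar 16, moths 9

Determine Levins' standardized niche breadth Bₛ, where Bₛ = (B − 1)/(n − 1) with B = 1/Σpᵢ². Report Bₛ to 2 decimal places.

0.60

Proportions for morphospecies IV (n=217): 40/217=0.1843, 33/217=0.1521, 30/217=0.1382, 2/217=0.0092, 16/217=0.0737, 62/217=0.2857, 9/217=0.0415, 16/217=0.0737, 9/217=0.0415
Σpᵢ² = 0.1843² + 0.1521² + 0.1382² + 0.0092² + 0.0737² + 0.2857² + 0.0415² + 0.0737² + 0.0415² = 0.033966 + 0.023134 + 0.019099 + 0.000085 + 0.005432 + 0.081624 + 0.001722 + 0.005432 + 0.001722 = 0.172216
B = 1 / 0.172216 = 5.8067
Bₛ = (B − 1)/(n − 1) = (5.8067 − 1)/(9 − 1) = 4.8067/8 = 0.6008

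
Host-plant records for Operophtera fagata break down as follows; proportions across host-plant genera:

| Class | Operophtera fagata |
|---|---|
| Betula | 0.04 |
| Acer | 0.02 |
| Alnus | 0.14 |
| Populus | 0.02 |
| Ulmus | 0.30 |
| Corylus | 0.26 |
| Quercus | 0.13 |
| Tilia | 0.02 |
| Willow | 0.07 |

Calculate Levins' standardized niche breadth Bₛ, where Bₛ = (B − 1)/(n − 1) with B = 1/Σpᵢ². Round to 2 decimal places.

0.49

Σpᵢ² = 0.04² + 0.02² + 0.14² + 0.02² + 0.30² + 0.26² + 0.13² + 0.02² + 0.07² = 0.0016 + 0.0004 + 0.0196 + 0.0004 + 0.0900 + 0.0676 + 0.0169 + 0.0004 + 0.0049 = 0.2018
B = 1 / 0.2018 = 4.9554
Bₛ = (B − 1)/(n − 1) = (4.9554 − 1)/(9 − 1) = 3.9554/8 = 0.4944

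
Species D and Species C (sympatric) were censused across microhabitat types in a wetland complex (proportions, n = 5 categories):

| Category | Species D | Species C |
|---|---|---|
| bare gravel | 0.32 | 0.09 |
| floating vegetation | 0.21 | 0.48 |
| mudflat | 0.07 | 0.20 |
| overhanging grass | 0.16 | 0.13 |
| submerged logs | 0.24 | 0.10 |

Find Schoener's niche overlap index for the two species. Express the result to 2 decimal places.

Σ|p₁ᵢ − p₂ᵢ| = 0.23 + 0.27 + 0.13 + 0.03 + 0.14 = 0.80
D = 1 − ½ × 0.80 = 1 − 0.400 = 0.6000

0.60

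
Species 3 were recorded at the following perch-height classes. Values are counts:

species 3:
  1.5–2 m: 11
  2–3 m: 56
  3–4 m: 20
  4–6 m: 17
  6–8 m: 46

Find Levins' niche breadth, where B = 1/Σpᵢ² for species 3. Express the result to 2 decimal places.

Proportions for species 3 (n=150): 11/150=0.0733, 56/150=0.3733, 20/150=0.1333, 17/150=0.1133, 46/150=0.3067
Σpᵢ² = 0.0733² + 0.3733² + 0.1333² + 0.1133² + 0.3067² = 0.005373 + 0.139353 + 0.017769 + 0.012837 + 0.094065 = 0.269397
B = 1 / 0.269397 = 3.7120

3.71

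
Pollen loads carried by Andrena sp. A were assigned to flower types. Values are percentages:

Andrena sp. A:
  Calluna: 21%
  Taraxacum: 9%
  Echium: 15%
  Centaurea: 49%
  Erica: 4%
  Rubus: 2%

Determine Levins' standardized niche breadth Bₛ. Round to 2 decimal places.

0.43

Convert percentages to proportions (divide by 100).
Σpᵢ² = 0.21² + 0.09² + 0.15² + 0.49² + 0.04² + 0.02² = 0.0441 + 0.0081 + 0.0225 + 0.2401 + 0.0016 + 0.0004 = 0.3168
B = 1 / 0.3168 = 3.1566
Bₛ = (B − 1)/(n − 1) = (3.1566 − 1)/(6 − 1) = 2.1566/5 = 0.4313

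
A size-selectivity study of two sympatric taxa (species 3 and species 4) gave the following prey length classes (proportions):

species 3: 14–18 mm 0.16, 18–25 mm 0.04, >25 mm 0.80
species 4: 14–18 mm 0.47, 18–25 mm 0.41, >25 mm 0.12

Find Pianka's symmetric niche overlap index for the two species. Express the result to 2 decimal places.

0.36

Σ p₁ᵢp₂ᵢ = 0.0752 + 0.0164 + 0.0960 = 0.1876
Σp_1ᵢ² = 0.16² + 0.04² + 0.80² = 0.0256 + 0.0016 + 0.6400 = 0.6672
Σp_2ᵢ² = 0.47² + 0.41² + 0.12² = 0.2209 + 0.1681 + 0.0144 = 0.4034
O = 0.1876 / √(0.6672 × 0.4034) = 0.1876 / 0.51880 = 0.3616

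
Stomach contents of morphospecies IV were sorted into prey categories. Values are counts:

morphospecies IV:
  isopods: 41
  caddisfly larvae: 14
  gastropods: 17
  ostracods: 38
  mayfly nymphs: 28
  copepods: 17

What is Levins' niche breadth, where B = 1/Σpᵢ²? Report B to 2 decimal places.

5.13

Proportions for morphospecies IV (n=155): 41/155=0.2645, 14/155=0.0903, 17/155=0.1097, 38/155=0.2452, 28/155=0.1806, 17/155=0.1097
Σpᵢ² = 0.2645² + 0.0903² + 0.1097² + 0.2452² + 0.1806² + 0.1097² = 0.069960 + 0.008154 + 0.012034 + 0.060123 + 0.032616 + 0.012034 = 0.194921
B = 1 / 0.194921 = 5.1303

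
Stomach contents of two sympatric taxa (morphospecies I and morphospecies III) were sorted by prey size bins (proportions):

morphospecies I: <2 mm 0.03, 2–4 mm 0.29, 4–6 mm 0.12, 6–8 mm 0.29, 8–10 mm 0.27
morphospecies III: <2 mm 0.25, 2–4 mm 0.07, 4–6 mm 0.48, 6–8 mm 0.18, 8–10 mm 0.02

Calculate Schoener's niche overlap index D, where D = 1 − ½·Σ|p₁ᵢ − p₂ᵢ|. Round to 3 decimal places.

Σ|p₁ᵢ − p₂ᵢ| = 0.22 + 0.22 + 0.36 + 0.11 + 0.25 = 1.16
D = 1 − ½ × 1.16 = 1 − 0.580 = 0.42000

0.420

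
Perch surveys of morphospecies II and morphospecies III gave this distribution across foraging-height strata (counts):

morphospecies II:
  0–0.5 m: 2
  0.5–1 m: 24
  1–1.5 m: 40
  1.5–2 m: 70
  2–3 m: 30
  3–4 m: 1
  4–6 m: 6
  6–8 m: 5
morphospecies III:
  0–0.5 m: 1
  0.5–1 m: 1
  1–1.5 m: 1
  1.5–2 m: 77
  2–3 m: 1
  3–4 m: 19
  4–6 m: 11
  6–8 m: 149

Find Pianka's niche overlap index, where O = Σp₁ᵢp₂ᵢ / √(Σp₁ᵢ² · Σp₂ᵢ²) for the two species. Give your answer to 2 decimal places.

Proportions for morphospecies II (n=178): 2/178=0.0112, 24/178=0.1348, 40/178=0.2247, 70/178=0.3933, 30/178=0.1685, 1/178=0.0056, 6/178=0.0337, 5/178=0.0281
Proportions for morphospecies III (n=260): 1/260=0.0038, 1/260=0.0038, 1/260=0.0038, 77/260=0.2962, 1/260=0.0038, 19/260=0.0731, 11/260=0.0423, 149/260=0.5731
Σ p₁ᵢp₂ᵢ = 0.000043 + 0.000512 + 0.000854 + 0.116495 + 0.000640 + 0.000409 + 0.001426 + 0.016104 = 0.136483
Σp_1ᵢ² = 0.0112² + 0.1348² + 0.2247² + 0.3933² + 0.1685² + 0.0056² + 0.0337² + 0.0281² = 0.000125 + 0.018171 + 0.050490 + 0.154685 + 0.028392 + 0.000031 + 0.001136 + 0.000790 = 0.253820
Σp_2ᵢ² = 0.0038² + 0.0038² + 0.0038² + 0.2962² + 0.0038² + 0.0731² + 0.0423² + 0.5731² = 0.000014 + 0.000014 + 0.000014 + 0.087734 + 0.000014 + 0.005344 + 0.001789 + 0.328444 = 0.423367
O = 0.136483 / √(0.253820 × 0.423367) = 0.136483 / 0.3278094 = 0.4163

0.42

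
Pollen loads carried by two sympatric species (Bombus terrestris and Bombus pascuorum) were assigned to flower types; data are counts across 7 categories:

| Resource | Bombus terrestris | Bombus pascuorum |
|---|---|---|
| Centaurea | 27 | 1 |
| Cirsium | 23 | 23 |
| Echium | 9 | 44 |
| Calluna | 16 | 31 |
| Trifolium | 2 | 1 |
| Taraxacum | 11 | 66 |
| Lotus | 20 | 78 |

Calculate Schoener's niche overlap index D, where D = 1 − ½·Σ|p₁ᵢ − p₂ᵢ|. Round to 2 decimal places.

Proportions for Bombus terrestris (n=108): 27/108=0.2500, 23/108=0.2130, 9/108=0.0833, 16/108=0.1481, 2/108=0.0185, 11/108=0.1019, 20/108=0.1852
Proportions for Bombus pascuorum (n=244): 1/244=0.0041, 23/244=0.0943, 44/244=0.1803, 31/244=0.1270, 1/244=0.0041, 66/244=0.2705, 78/244=0.3197
Σ|p₁ᵢ − p₂ᵢ| = 0.2459 + 0.1187 + 0.0970 + 0.0211 + 0.0144 + 0.1686 + 0.1345 = 0.8002
D = 1 − ½ × 0.8002 = 1 − 0.40010 = 0.59990

0.60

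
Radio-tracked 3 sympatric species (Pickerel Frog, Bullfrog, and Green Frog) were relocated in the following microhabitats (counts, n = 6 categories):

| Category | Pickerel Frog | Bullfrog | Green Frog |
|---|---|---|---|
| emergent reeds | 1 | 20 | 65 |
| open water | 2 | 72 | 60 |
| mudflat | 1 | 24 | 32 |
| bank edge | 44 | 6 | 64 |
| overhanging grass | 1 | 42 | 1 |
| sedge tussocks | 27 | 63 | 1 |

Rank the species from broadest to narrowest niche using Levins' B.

Bullfrog > Green Frog > Pickerel Frog

Proportions for Pickerel Frog (n=76): 1/76=0.0132, 2/76=0.0263, 1/76=0.0132, 44/76=0.5789, 1/76=0.0132, 27/76=0.3553
Proportions for Bullfrog (n=227): 20/227=0.0881, 72/227=0.3172, 24/227=0.1057, 6/227=0.0264, 42/227=0.1850, 63/227=0.2775
Proportions for Green Frog (n=223): 65/223=0.2915, 60/223=0.2691, 32/223=0.1435, 64/223=0.2870, 1/223=0.0045, 1/223=0.0045
Σp_Pickᵢ² = 0.0132² + 0.0263² + 0.0132² + 0.5789² + 0.0132² + 0.3553² = 0.000174 + 0.000692 + 0.000174 + 0.335125 + 0.000174 + 0.126238 = 0.462577
B_Pick = 1 / 0.462577 = 2.1618
Σp_Bullᵢ² = 0.0881² + 0.3172² + 0.1057² + 0.0264² + 0.1850² + 0.2775² = 0.007762 + 0.100616 + 0.011172 + 0.000697 + 0.034225 + 0.077006 = 0.231478
B_Bull = 1 / 0.231478 = 4.3201
Σp_Greeᵢ² = 0.2915² + 0.2691² + 0.1435² + 0.2870² + 0.0045² + 0.0045² = 0.084972 + 0.072415 + 0.020592 + 0.082369 + 0.000020 + 0.000020 = 0.260388
B_Gree = 1 / 0.260388 = 3.8404
Ranking by B (broadest → narrowest): Bullfrog (4.32) > Green Frog (3.84) > Pickerel Frog (2.16)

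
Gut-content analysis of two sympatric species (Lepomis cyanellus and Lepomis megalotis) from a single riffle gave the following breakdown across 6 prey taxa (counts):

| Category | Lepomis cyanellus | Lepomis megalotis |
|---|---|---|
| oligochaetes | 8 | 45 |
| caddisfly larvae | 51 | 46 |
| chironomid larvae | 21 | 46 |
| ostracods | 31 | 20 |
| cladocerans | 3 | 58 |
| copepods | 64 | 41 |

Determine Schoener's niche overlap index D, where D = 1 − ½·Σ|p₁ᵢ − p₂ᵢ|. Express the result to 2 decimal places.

0.60

Proportions for Lepomis cyanellus (n=178): 8/178=0.0449, 51/178=0.2865, 21/178=0.1180, 31/178=0.1742, 3/178=0.0169, 64/178=0.3596
Proportions for Lepomis megalotis (n=256): 45/256=0.1758, 46/256=0.1797, 46/256=0.1797, 20/256=0.0781, 58/256=0.2266, 41/256=0.1602
Σ|p₁ᵢ − p₂ᵢ| = 0.1309 + 0.1068 + 0.0617 + 0.0961 + 0.2097 + 0.1994 = 0.8046
D = 1 − ½ × 0.8046 = 1 − 0.40230 = 0.59770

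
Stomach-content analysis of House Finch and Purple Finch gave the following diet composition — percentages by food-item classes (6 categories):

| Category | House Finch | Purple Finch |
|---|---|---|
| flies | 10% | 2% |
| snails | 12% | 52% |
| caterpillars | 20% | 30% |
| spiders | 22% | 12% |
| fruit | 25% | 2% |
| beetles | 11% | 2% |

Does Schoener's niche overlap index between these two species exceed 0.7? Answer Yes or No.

Convert percentages to proportions (divide by 100).
Σ|p₁ᵢ − p₂ᵢ| = 0.08 + 0.40 + 0.10 + 0.10 + 0.23 + 0.09 = 1.00
D = 1 − ½ × 1.00 = 1 − 0.500 = 0.5000
D = 0.5000 < 0.7 → No.

No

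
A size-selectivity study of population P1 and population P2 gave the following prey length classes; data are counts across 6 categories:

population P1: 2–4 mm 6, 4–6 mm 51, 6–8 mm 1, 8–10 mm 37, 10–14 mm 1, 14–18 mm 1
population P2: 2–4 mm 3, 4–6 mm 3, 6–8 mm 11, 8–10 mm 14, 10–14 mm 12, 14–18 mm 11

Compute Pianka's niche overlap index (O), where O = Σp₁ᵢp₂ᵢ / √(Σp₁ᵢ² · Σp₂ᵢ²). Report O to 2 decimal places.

0.47

Proportions for population P1 (n=97): 6/97=0.0619, 51/97=0.5258, 1/97=0.0103, 37/97=0.3814, 1/97=0.0103, 1/97=0.0103
Proportions for population P2 (n=54): 3/54=0.0556, 3/54=0.0556, 11/54=0.2037, 14/54=0.2593, 12/54=0.2222, 11/54=0.2037
Σ p₁ᵢp₂ᵢ = 0.003442 + 0.029234 + 0.002098 + 0.098897 + 0.002289 + 0.002098 = 0.138058
Σp_1ᵢ² = 0.0619² + 0.5258² + 0.0103² + 0.3814² + 0.0103² + 0.0103² = 0.003832 + 0.276466 + 0.000106 + 0.145466 + 0.000106 + 0.000106 = 0.426082
Σp_2ᵢ² = 0.0556² + 0.0556² + 0.2037² + 0.2593² + 0.2222² + 0.2037² = 0.003091 + 0.003091 + 0.041494 + 0.067236 + 0.049373 + 0.041494 = 0.205779
O = 0.138058 / √(0.426082 × 0.205779) = 0.138058 / 0.2961059 = 0.4662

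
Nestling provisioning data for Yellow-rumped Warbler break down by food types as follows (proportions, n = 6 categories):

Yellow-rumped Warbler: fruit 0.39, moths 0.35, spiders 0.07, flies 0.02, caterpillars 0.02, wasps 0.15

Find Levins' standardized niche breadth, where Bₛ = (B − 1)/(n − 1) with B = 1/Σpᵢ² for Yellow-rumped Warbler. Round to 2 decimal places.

0.46

Σpᵢ² = 0.39² + 0.35² + 0.07² + 0.02² + 0.02² + 0.15² = 0.1521 + 0.1225 + 0.0049 + 0.0004 + 0.0004 + 0.0225 = 0.3028
B = 1 / 0.3028 = 3.3025
Bₛ = (B − 1)/(n − 1) = (3.3025 − 1)/(6 − 1) = 2.3025/5 = 0.4605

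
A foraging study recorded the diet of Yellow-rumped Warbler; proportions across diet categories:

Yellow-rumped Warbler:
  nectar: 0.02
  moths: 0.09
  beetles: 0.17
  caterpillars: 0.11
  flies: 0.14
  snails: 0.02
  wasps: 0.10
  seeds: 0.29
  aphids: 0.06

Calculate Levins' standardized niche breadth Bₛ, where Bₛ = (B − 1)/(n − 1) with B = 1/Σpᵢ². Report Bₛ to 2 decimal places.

Σpᵢ² = 0.02² + 0.09² + 0.17² + 0.11² + 0.14² + 0.02² + 0.10² + 0.29² + 0.06² = 0.0004 + 0.0081 + 0.0289 + 0.0121 + 0.0196 + 0.0004 + 0.0100 + 0.0841 + 0.0036 = 0.1672
B = 1 / 0.1672 = 5.9809
Bₛ = (B − 1)/(n − 1) = (5.9809 − 1)/(9 − 1) = 4.9809/8 = 0.6226

0.62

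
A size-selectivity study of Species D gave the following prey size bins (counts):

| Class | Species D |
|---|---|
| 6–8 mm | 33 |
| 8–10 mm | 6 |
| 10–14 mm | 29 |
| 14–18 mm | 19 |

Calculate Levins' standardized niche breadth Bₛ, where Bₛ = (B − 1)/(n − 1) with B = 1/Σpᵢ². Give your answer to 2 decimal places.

0.75

Proportions for Species D (n=87): 33/87=0.3793, 6/87=0.0690, 29/87=0.3333, 19/87=0.2184
Σpᵢ² = 0.3793² + 0.0690² + 0.3333² + 0.2184² = 0.143868 + 0.004761 + 0.111089 + 0.047699 = 0.307417
B = 1 / 0.307417 = 3.2529
Bₛ = (B − 1)/(n − 1) = (3.2529 − 1)/(4 − 1) = 2.2529/3 = 0.7510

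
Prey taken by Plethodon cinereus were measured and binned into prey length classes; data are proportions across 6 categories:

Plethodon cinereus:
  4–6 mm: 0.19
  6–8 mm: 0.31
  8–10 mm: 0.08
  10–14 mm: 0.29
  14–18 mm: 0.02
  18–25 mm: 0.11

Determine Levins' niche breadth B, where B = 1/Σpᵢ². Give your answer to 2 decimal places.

4.25

Σpᵢ² = 0.19² + 0.31² + 0.08² + 0.29² + 0.02² + 0.11² = 0.0361 + 0.0961 + 0.0064 + 0.0841 + 0.0004 + 0.0121 = 0.2352
B = 1 / 0.2352 = 4.2517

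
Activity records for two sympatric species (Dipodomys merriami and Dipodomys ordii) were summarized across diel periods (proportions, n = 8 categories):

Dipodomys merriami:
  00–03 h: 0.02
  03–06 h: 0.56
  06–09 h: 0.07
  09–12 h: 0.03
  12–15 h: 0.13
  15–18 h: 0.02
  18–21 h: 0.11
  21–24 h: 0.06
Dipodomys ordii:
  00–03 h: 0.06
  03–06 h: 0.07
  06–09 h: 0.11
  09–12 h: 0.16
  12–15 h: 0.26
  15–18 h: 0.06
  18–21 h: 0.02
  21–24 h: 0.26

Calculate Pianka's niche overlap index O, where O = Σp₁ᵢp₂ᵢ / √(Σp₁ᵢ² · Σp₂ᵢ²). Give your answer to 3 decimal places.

0.413

Σ p₁ᵢp₂ᵢ = 0.0012 + 0.0392 + 0.0077 + 0.0048 + 0.0338 + 0.0012 + 0.0022 + 0.0156 = 0.1057
Σp_1ᵢ² = 0.02² + 0.56² + 0.07² + 0.03² + 0.13² + 0.02² + 0.11² + 0.06² = 0.0004 + 0.3136 + 0.0049 + 0.0009 + 0.0169 + 0.0004 + 0.0121 + 0.0036 = 0.3528
Σp_2ᵢ² = 0.06² + 0.07² + 0.11² + 0.16² + 0.26² + 0.06² + 0.02² + 0.26² = 0.0036 + 0.0049 + 0.0121 + 0.0256 + 0.0676 + 0.0036 + 0.0004 + 0.0676 = 0.1854
O = 0.1057 / √(0.3528 × 0.1854) = 0.1057 / 0.255752 = 0.41329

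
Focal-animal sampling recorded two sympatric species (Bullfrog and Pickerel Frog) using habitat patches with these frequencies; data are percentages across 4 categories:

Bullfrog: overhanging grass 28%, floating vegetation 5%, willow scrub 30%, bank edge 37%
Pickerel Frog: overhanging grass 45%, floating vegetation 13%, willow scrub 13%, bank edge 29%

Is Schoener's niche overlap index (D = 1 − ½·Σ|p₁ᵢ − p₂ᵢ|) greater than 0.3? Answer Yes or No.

Convert percentages to proportions (divide by 100).
Σ|p₁ᵢ − p₂ᵢ| = 0.17 + 0.08 + 0.17 + 0.08 = 0.50
D = 1 − ½ × 0.50 = 1 − 0.250 = 0.7500
D = 0.7500 > 0.3 → Yes.

Yes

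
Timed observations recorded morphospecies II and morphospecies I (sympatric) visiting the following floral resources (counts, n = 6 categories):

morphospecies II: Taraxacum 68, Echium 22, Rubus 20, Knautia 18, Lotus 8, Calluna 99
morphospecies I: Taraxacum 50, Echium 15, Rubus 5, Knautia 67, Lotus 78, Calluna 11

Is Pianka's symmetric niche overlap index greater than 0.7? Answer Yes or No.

No

Proportions for morphospecies II (n=235): 68/235=0.2894, 22/235=0.0936, 20/235=0.0851, 18/235=0.0766, 8/235=0.0340, 99/235=0.4213
Proportions for morphospecies I (n=226): 50/226=0.2212, 15/226=0.0664, 5/226=0.0221, 67/226=0.2965, 78/226=0.3451, 11/226=0.0487
Σ p₁ᵢp₂ᵢ = 0.064015 + 0.006215 + 0.001881 + 0.022712 + 0.011733 + 0.020517 = 0.127073
Σp_1ᵢ² = 0.2894² + 0.0936² + 0.0851² + 0.0766² + 0.0340² + 0.4213² = 0.083752 + 0.008761 + 0.007242 + 0.005868 + 0.001156 + 0.177494 = 0.284273
Σp_2ᵢ² = 0.2212² + 0.0664² + 0.0221² + 0.2965² + 0.3451² + 0.0487² = 0.048929 + 0.004409 + 0.000488 + 0.087912 + 0.119094 + 0.002372 = 0.263204
O = 0.127073 / √(0.284273 × 0.263204) = 0.127073 / 0.2735357 = 0.4646
O = 0.4646 < 0.7 → No.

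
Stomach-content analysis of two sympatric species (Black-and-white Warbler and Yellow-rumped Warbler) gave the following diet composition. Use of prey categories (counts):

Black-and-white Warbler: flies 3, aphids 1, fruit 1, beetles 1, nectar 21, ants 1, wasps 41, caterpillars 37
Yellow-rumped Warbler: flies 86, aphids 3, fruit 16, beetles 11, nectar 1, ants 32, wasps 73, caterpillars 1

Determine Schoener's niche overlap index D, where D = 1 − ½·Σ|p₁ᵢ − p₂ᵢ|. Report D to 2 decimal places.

0.40

Proportions for Black-and-white Warbler (n=106): 3/106=0.0283, 1/106=0.0094, 1/106=0.0094, 1/106=0.0094, 21/106=0.1981, 1/106=0.0094, 41/106=0.3868, 37/106=0.3491
Proportions for Yellow-rumped Warbler (n=223): 86/223=0.3857, 3/223=0.0135, 16/223=0.0717, 11/223=0.0493, 1/223=0.0045, 32/223=0.1435, 73/223=0.3274, 1/223=0.0045
Σ|p₁ᵢ − p₂ᵢ| = 0.3574 + 0.0041 + 0.0623 + 0.0399 + 0.1936 + 0.1341 + 0.0594 + 0.3446 = 1.1954
D = 1 − ½ × 1.1954 = 1 − 0.59770 = 0.40230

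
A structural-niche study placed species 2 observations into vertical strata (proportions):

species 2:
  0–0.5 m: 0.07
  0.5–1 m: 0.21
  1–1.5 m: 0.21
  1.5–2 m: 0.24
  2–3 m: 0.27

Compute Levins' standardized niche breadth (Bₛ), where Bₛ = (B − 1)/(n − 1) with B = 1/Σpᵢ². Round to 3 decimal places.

0.868

Σpᵢ² = 0.07² + 0.21² + 0.21² + 0.24² + 0.27² = 0.0049 + 0.0441 + 0.0441 + 0.0576 + 0.0729 = 0.2236
B = 1 / 0.2236 = 4.47227
Bₛ = (B − 1)/(n − 1) = (4.47227 − 1)/(5 − 1) = 3.47227/4 = 0.86807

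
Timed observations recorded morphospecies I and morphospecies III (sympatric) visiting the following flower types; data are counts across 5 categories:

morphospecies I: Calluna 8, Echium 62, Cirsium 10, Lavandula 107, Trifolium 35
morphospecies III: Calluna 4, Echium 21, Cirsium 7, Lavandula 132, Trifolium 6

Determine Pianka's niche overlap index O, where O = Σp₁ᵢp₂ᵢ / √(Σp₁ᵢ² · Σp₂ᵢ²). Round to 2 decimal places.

Proportions for morphospecies I (n=222): 8/222=0.0360, 62/222=0.2793, 10/222=0.0450, 107/222=0.4820, 35/222=0.1577
Proportions for morphospecies III (n=170): 4/170=0.0235, 21/170=0.1235, 7/170=0.0412, 132/170=0.7765, 6/170=0.0353
Σ p₁ᵢp₂ᵢ = 0.000846 + 0.034494 + 0.001854 + 0.374273 + 0.005567 = 0.417034
Σp_1ᵢ² = 0.0360² + 0.2793² + 0.0450² + 0.4820² + 0.1577² = 0.001296 + 0.078008 + 0.002025 + 0.232324 + 0.024869 = 0.338522
Σp_2ᵢ² = 0.0235² + 0.1235² + 0.0412² + 0.7765² + 0.0353² = 0.000552 + 0.015252 + 0.001697 + 0.602952 + 0.001246 = 0.621699
O = 0.417034 / √(0.338522 × 0.621699) = 0.417034 / 0.4587579 = 0.9091

0.91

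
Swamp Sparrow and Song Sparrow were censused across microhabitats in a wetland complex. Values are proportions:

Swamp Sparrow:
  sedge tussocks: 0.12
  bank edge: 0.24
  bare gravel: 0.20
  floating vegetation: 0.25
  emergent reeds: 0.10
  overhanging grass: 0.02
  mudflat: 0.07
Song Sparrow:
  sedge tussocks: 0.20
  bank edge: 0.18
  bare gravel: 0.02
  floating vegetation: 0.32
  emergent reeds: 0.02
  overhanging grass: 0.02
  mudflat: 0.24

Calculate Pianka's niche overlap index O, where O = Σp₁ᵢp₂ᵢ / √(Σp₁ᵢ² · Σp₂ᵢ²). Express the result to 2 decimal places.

Σ p₁ᵢp₂ᵢ = 0.0240 + 0.0432 + 0.0040 + 0.0800 + 0.0020 + 0.0004 + 0.0168 = 0.1704
Σp_1ᵢ² = 0.12² + 0.24² + 0.20² + 0.25² + 0.10² + 0.02² + 0.07² = 0.0144 + 0.0576 + 0.0400 + 0.0625 + 0.0100 + 0.0004 + 0.0049 = 0.1898
Σp_2ᵢ² = 0.20² + 0.18² + 0.02² + 0.32² + 0.02² + 0.02² + 0.24² = 0.0400 + 0.0324 + 0.0004 + 0.1024 + 0.0004 + 0.0004 + 0.0576 = 0.2336
O = 0.1704 / √(0.1898 × 0.2336) = 0.1704 / 0.21056 = 0.8093

0.81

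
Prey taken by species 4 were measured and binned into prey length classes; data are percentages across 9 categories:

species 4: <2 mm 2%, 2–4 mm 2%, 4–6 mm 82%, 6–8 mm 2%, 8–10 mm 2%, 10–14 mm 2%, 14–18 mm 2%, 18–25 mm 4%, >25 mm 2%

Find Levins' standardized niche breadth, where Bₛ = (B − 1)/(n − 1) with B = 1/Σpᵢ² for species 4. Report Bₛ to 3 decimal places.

Convert percentages to proportions (divide by 100).
Σpᵢ² = 0.02² + 0.02² + 0.82² + 0.02² + 0.02² + 0.02² + 0.02² + 0.04² + 0.02² = 0.0004 + 0.0004 + 0.6724 + 0.0004 + 0.0004 + 0.0004 + 0.0004 + 0.0016 + 0.0004 = 0.6768
B = 1 / 0.6768 = 1.47754
Bₛ = (B − 1)/(n − 1) = (1.47754 − 1)/(9 − 1) = 0.47754/8 = 0.05969

0.060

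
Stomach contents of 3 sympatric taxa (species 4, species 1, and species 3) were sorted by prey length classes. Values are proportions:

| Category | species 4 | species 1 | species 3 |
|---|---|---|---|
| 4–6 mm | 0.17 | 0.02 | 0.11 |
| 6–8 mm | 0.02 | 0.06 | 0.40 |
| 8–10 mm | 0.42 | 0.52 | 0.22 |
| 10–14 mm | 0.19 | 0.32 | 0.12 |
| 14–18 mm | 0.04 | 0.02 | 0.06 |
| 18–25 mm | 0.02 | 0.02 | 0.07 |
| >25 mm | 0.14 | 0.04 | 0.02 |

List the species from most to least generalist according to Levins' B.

species 3 > species 4 > species 1

Σp_4ᵢ² = 0.17² + 0.02² + 0.42² + 0.19² + 0.04² + 0.02² + 0.14² = 0.0289 + 0.0004 + 0.1764 + 0.0361 + 0.0016 + 0.0004 + 0.0196 = 0.2634
B_4 = 1 / 0.2634 = 3.7965
Σp_1ᵢ² = 0.02² + 0.06² + 0.52² + 0.32² + 0.02² + 0.02² + 0.04² = 0.0004 + 0.0036 + 0.2704 + 0.1024 + 0.0004 + 0.0004 + 0.0016 = 0.3792
B_1 = 1 / 0.3792 = 2.6371
Σp_3ᵢ² = 0.11² + 0.40² + 0.22² + 0.12² + 0.06² + 0.07² + 0.02² = 0.0121 + 0.1600 + 0.0484 + 0.0144 + 0.0036 + 0.0049 + 0.0004 = 0.2438
B_3 = 1 / 0.2438 = 4.1017
Ranking by B (broadest → narrowest): species 3 (4.10) > species 4 (3.80) > species 1 (2.64)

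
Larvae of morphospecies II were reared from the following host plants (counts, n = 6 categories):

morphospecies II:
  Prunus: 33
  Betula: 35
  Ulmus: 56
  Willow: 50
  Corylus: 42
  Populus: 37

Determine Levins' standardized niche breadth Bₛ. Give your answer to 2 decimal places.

Proportions for morphospecies II (n=253): 33/253=0.1304, 35/253=0.1383, 56/253=0.2213, 50/253=0.1976, 42/253=0.1660, 37/253=0.1462
Σpᵢ² = 0.1304² + 0.1383² + 0.2213² + 0.1976² + 0.1660² + 0.1462² = 0.017004 + 0.019127 + 0.048974 + 0.039046 + 0.027556 + 0.021374 = 0.173081
B = 1 / 0.173081 = 5.7776
Bₛ = (B − 1)/(n − 1) = (5.7776 − 1)/(6 − 1) = 4.7776/5 = 0.9555

0.96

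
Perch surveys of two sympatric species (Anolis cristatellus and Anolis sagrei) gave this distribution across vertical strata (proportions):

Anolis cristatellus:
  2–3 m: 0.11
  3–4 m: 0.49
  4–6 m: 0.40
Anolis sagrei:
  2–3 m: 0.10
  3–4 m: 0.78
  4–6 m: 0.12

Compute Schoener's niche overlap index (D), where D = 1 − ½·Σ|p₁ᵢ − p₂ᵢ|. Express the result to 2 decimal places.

0.71

Σ|p₁ᵢ − p₂ᵢ| = 0.01 + 0.29 + 0.28 = 0.58
D = 1 − ½ × 0.58 = 1 − 0.290 = 0.7100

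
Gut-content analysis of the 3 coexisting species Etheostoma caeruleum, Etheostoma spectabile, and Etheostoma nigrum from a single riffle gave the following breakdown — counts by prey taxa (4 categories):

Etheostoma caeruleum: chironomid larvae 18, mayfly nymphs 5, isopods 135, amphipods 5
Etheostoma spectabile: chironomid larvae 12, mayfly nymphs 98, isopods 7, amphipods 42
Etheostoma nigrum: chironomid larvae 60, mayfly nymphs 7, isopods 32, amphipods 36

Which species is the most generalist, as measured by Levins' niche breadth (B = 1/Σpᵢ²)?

Proportions for Etheostoma caeruleum (n=163): 18/163=0.1104, 5/163=0.0307, 135/163=0.8282, 5/163=0.0307
Proportions for Etheostoma spectabile (n=159): 12/159=0.0755, 98/159=0.6164, 7/159=0.0440, 42/159=0.2642
Proportions for Etheostoma nigrum (n=135): 60/135=0.4444, 7/135=0.0519, 32/135=0.2370, 36/135=0.2667
Σp_caerᵢ² = 0.1104² + 0.0307² + 0.8282² + 0.0307² = 0.012188 + 0.000942 + 0.685915 + 0.000942 = 0.699987
B_caer = 1 / 0.699987 = 1.4286
Σp_specᵢ² = 0.0755² + 0.6164² + 0.0440² + 0.2642² = 0.005700 + 0.379949 + 0.001936 + 0.069802 = 0.457387
B_spec = 1 / 0.457387 = 2.1863
Σp_nigrᵢ² = 0.4444² + 0.0519² + 0.2370² + 0.2667² = 0.197491 + 0.002694 + 0.056169 + 0.071129 = 0.327483
B_nigr = 1 / 0.327483 = 3.0536
Highest B → broadest niche (most generalist): Etheostoma nigrum (B = 3.05).

Etheostoma nigrum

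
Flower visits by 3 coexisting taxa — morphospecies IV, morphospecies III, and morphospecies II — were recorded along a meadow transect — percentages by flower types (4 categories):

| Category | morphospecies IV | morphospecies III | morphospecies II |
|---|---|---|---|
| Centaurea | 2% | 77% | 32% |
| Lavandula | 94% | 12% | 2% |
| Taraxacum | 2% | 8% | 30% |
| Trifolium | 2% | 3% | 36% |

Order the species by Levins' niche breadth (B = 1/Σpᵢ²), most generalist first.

Convert percentages to proportions (divide by 100).
Σp_IVᵢ² = 0.02² + 0.94² + 0.02² + 0.02² = 0.0004 + 0.8836 + 0.0004 + 0.0004 = 0.8848
B_IV = 1 / 0.8848 = 1.1302
Σp_IIIᵢ² = 0.77² + 0.12² + 0.08² + 0.03² = 0.5929 + 0.0144 + 0.0064 + 0.0009 = 0.6146
B_III = 1 / 0.6146 = 1.6271
Σp_IIᵢ² = 0.32² + 0.02² + 0.30² + 0.36² = 0.1024 + 0.0004 + 0.0900 + 0.1296 = 0.3224
B_II = 1 / 0.3224 = 3.1017
Ranking by B (broadest → narrowest): morphospecies II (3.10) > morphospecies III (1.63) > morphospecies IV (1.13)

morphospecies II > morphospecies III > morphospecies IV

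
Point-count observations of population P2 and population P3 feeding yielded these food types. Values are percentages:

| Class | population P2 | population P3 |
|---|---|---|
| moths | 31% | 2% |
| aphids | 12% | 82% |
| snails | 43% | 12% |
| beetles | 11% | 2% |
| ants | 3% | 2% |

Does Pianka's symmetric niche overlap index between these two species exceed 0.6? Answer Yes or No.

Convert percentages to proportions (divide by 100).
Σ p₁ᵢp₂ᵢ = 0.0062 + 0.0984 + 0.0516 + 0.0022 + 0.0006 = 0.1590
Σp_1ᵢ² = 0.31² + 0.12² + 0.43² + 0.11² + 0.03² = 0.0961 + 0.0144 + 0.1849 + 0.0121 + 0.0009 = 0.3084
Σp_2ᵢ² = 0.02² + 0.82² + 0.12² + 0.02² + 0.02² = 0.0004 + 0.6724 + 0.0144 + 0.0004 + 0.0004 = 0.6880
O = 0.1590 / √(0.3084 × 0.6880) = 0.1590 / 0.46063 = 0.3452
O = 0.3452 < 0.6 → No.

No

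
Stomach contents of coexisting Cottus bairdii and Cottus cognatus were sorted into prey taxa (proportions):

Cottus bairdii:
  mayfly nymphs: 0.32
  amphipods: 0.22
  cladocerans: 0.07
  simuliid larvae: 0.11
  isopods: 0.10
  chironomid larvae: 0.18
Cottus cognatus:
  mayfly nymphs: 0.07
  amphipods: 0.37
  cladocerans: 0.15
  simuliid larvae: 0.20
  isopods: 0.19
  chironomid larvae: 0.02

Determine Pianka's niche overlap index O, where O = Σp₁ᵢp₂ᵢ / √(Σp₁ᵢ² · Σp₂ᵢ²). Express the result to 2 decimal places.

0.71

Σ p₁ᵢp₂ᵢ = 0.0224 + 0.0814 + 0.0105 + 0.0220 + 0.0190 + 0.0036 = 0.1589
Σp_1ᵢ² = 0.32² + 0.22² + 0.07² + 0.11² + 0.10² + 0.18² = 0.1024 + 0.0484 + 0.0049 + 0.0121 + 0.0100 + 0.0324 = 0.2102
Σp_2ᵢ² = 0.07² + 0.37² + 0.15² + 0.20² + 0.19² + 0.02² = 0.0049 + 0.1369 + 0.0225 + 0.0400 + 0.0361 + 0.0004 = 0.2408
O = 0.1589 / √(0.2102 × 0.2408) = 0.1589 / 0.22498 = 0.7063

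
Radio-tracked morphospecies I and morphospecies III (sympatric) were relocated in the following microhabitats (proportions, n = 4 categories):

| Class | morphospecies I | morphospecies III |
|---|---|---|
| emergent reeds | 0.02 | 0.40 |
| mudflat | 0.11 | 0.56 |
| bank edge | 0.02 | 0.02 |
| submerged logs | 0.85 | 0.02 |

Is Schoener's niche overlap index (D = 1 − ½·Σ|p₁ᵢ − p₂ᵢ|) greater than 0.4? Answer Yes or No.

Σ|p₁ᵢ − p₂ᵢ| = 0.38 + 0.45 + 0.00 + 0.83 = 1.66
D = 1 − ½ × 1.66 = 1 − 0.830 = 0.1700
D = 0.1700 < 0.4 → No.

No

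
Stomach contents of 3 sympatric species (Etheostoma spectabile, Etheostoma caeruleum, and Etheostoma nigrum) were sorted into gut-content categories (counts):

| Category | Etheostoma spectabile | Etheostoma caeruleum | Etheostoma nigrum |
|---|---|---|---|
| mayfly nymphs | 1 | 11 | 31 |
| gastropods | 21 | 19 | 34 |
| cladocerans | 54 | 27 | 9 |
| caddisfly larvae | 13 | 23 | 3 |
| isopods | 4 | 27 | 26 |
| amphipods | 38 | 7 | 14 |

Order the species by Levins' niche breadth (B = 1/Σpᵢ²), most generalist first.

Proportions for Etheostoma spectabile (n=131): 1/131=0.0076, 21/131=0.1603, 54/131=0.4122, 13/131=0.0992, 4/131=0.0305, 38/131=0.2901
Proportions for Etheostoma caeruleum (n=114): 11/114=0.0965, 19/114=0.1667, 27/114=0.2368, 23/114=0.2018, 27/114=0.2368, 7/114=0.0614
Proportions for Etheostoma nigrum (n=117): 31/117=0.2650, 34/117=0.2906, 9/117=0.0769, 3/117=0.0256, 26/117=0.2222, 14/117=0.1197
Σp_specᵢ² = 0.0076² + 0.1603² + 0.4122² + 0.0992² + 0.0305² + 0.2901² = 0.000058 + 0.025696 + 0.169909 + 0.009841 + 0.000930 + 0.084158 = 0.290592
B_spec = 1 / 0.290592 = 3.4413
Σp_caerᵢ² = 0.0965² + 0.1667² + 0.2368² + 0.2018² + 0.2368² + 0.0614² = 0.009312 + 0.027789 + 0.056074 + 0.040723 + 0.056074 + 0.003770 = 0.193742
B_caer = 1 / 0.193742 = 5.1615
Σp_nigrᵢ² = 0.2650² + 0.2906² + 0.0769² + 0.0256² + 0.2222² + 0.1197² = 0.070225 + 0.084448 + 0.005914 + 0.000655 + 0.049373 + 0.014328 = 0.224943
B_nigr = 1 / 0.224943 = 4.4456
Ranking by B (broadest → narrowest): Etheostoma caeruleum (5.16) > Etheostoma nigrum (4.45) > Etheostoma spectabile (3.44)

Etheostoma caeruleum > Etheostoma nigrum > Etheostoma spectabile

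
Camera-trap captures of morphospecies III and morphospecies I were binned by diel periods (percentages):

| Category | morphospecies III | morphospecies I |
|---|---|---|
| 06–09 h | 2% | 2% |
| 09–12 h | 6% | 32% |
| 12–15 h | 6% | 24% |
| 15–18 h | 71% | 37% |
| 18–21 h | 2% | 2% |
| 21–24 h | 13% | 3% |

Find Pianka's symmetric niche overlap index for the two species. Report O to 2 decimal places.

0.76

Convert percentages to proportions (divide by 100).
Σ p₁ᵢp₂ᵢ = 0.0004 + 0.0192 + 0.0144 + 0.2627 + 0.0004 + 0.0039 = 0.3010
Σp_1ᵢ² = 0.02² + 0.06² + 0.06² + 0.71² + 0.02² + 0.13² = 0.0004 + 0.0036 + 0.0036 + 0.5041 + 0.0004 + 0.0169 = 0.5290
Σp_2ᵢ² = 0.02² + 0.32² + 0.24² + 0.37² + 0.02² + 0.03² = 0.0004 + 0.1024 + 0.0576 + 0.1369 + 0.0004 + 0.0009 = 0.2986
O = 0.3010 / √(0.5290 × 0.2986) = 0.3010 / 0.39744 = 0.7573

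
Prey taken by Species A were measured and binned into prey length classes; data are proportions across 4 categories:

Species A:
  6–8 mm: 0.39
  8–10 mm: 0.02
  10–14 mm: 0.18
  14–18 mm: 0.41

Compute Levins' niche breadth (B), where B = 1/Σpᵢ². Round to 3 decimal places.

Σpᵢ² = 0.39² + 0.02² + 0.18² + 0.41² = 0.1521 + 0.0004 + 0.0324 + 0.1681 = 0.3530
B = 1 / 0.3530 = 2.83286

2.833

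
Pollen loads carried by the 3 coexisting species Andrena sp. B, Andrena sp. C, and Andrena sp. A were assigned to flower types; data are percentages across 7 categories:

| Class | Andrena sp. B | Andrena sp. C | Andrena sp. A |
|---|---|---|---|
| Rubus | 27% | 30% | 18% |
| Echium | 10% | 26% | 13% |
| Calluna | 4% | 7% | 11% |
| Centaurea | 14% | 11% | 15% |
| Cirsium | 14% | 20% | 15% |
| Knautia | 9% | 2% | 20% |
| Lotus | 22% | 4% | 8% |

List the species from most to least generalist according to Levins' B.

Andrena sp. A > Andrena sp. B > Andrena sp. C

Convert percentages to proportions (divide by 100).
Σp_Bᵢ² = 0.27² + 0.10² + 0.04² + 0.14² + 0.14² + 0.09² + 0.22² = 0.0729 + 0.0100 + 0.0016 + 0.0196 + 0.0196 + 0.0081 + 0.0484 = 0.1802
B_B = 1 / 0.1802 = 5.5494
Σp_Cᵢ² = 0.30² + 0.26² + 0.07² + 0.11² + 0.20² + 0.02² + 0.04² = 0.0900 + 0.0676 + 0.0049 + 0.0121 + 0.0400 + 0.0004 + 0.0016 = 0.2166
B_C = 1 / 0.2166 = 4.6168
Σp_Aᵢ² = 0.18² + 0.13² + 0.11² + 0.15² + 0.15² + 0.20² + 0.08² = 0.0324 + 0.0169 + 0.0121 + 0.0225 + 0.0225 + 0.0400 + 0.0064 = 0.1528
B_A = 1 / 0.1528 = 6.5445
Ranking by B (broadest → narrowest): Andrena sp. A (6.54) > Andrena sp. B (5.55) > Andrena sp. C (4.62)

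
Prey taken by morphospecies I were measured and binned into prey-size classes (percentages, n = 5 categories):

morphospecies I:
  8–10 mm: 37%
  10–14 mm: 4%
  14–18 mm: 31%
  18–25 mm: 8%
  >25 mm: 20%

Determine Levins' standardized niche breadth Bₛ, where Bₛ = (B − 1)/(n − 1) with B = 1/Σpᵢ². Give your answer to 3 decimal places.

Convert percentages to proportions (divide by 100).
Σpᵢ² = 0.37² + 0.04² + 0.31² + 0.08² + 0.20² = 0.1369 + 0.0016 + 0.0961 + 0.0064 + 0.0400 = 0.2810
B = 1 / 0.2810 = 3.55872
Bₛ = (B − 1)/(n − 1) = (3.55872 − 1)/(5 − 1) = 2.55872/4 = 0.63968

0.640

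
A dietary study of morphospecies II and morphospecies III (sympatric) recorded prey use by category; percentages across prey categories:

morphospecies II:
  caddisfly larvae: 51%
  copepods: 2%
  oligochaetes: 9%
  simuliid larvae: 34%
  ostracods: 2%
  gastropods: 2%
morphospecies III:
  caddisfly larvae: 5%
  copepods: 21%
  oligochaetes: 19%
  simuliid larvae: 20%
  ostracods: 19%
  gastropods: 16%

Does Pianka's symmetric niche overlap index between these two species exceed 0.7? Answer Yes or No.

Convert percentages to proportions (divide by 100).
Σ p₁ᵢp₂ᵢ = 0.0255 + 0.0042 + 0.0171 + 0.0680 + 0.0038 + 0.0032 = 0.1218
Σp_1ᵢ² = 0.51² + 0.02² + 0.09² + 0.34² + 0.02² + 0.02² = 0.2601 + 0.0004 + 0.0081 + 0.1156 + 0.0004 + 0.0004 = 0.3850
Σp_2ᵢ² = 0.05² + 0.21² + 0.19² + 0.20² + 0.19² + 0.16² = 0.0025 + 0.0441 + 0.0361 + 0.0400 + 0.0361 + 0.0256 = 0.1844
O = 0.1218 / √(0.3850 × 0.1844) = 0.1218 / 0.26645 = 0.4571
O = 0.4571 < 0.7 → No.

No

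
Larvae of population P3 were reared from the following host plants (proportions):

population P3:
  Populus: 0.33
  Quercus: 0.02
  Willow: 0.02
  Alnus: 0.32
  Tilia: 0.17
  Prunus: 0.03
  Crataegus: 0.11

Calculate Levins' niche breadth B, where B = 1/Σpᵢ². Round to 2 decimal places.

Σpᵢ² = 0.33² + 0.02² + 0.02² + 0.32² + 0.17² + 0.03² + 0.11² = 0.1089 + 0.0004 + 0.0004 + 0.1024 + 0.0289 + 0.0009 + 0.0121 = 0.2540
B = 1 / 0.2540 = 3.9370

3.94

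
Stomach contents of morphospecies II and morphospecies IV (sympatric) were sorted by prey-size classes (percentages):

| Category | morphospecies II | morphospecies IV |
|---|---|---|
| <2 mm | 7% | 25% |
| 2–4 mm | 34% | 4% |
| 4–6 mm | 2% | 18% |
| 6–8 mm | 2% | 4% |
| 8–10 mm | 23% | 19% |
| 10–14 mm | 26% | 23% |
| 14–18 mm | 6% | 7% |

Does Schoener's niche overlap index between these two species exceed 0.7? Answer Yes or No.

Convert percentages to proportions (divide by 100).
Σ|p₁ᵢ − p₂ᵢ| = 0.18 + 0.30 + 0.16 + 0.02 + 0.04 + 0.03 + 0.01 = 0.74
D = 1 − ½ × 0.74 = 1 − 0.370 = 0.6300
D = 0.6300 < 0.7 → No.

No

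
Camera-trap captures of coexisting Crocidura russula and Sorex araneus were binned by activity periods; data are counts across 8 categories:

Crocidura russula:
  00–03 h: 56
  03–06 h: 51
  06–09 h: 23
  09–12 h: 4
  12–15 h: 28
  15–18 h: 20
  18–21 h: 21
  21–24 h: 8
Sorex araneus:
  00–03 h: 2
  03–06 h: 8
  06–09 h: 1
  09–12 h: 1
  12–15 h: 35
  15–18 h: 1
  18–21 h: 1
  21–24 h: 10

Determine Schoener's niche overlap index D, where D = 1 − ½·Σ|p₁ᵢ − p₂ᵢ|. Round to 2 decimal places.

Proportions for Crocidura russula (n=211): 56/211=0.2654, 51/211=0.2417, 23/211=0.1090, 4/211=0.0190, 28/211=0.1327, 20/211=0.0948, 21/211=0.0995, 8/211=0.0379
Proportions for Sorex araneus (n=59): 2/59=0.0339, 8/59=0.1356, 1/59=0.0169, 1/59=0.0169, 35/59=0.5932, 1/59=0.0169, 1/59=0.0169, 10/59=0.1695
Σ|p₁ᵢ − p₂ᵢ| = 0.2315 + 0.1061 + 0.0921 + 0.0021 + 0.4605 + 0.0779 + 0.0826 + 0.1316 = 1.1844
D = 1 − ½ × 1.1844 = 1 − 0.59220 = 0.40780

0.41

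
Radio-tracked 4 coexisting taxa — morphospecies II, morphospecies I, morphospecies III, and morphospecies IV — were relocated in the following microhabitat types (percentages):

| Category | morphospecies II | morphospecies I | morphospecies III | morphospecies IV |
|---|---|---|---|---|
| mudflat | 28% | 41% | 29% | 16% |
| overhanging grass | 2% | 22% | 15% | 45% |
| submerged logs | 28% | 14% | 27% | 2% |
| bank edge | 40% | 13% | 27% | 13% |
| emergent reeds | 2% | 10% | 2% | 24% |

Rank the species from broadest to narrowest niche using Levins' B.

Convert percentages to proportions (divide by 100).
Σp_IIᵢ² = 0.28² + 0.02² + 0.28² + 0.40² + 0.02² = 0.0784 + 0.0004 + 0.0784 + 0.1600 + 0.0004 = 0.3176
B_II = 1 / 0.3176 = 3.1486
Σp_Iᵢ² = 0.41² + 0.22² + 0.14² + 0.13² + 0.10² = 0.1681 + 0.0484 + 0.0196 + 0.0169 + 0.0100 = 0.2630
B_I = 1 / 0.2630 = 3.8023
Σp_IIIᵢ² = 0.29² + 0.15² + 0.27² + 0.27² + 0.02² = 0.0841 + 0.0225 + 0.0729 + 0.0729 + 0.0004 = 0.2528
B_III = 1 / 0.2528 = 3.9557
Σp_IVᵢ² = 0.16² + 0.45² + 0.02² + 0.13² + 0.24² = 0.0256 + 0.2025 + 0.0004 + 0.0169 + 0.0576 = 0.3030
B_IV = 1 / 0.3030 = 3.3003
Ranking by B (broadest → narrowest): morphospecies III (3.96) > morphospecies I (3.80) > morphospecies IV (3.30) > morphospecies II (3.15)

morphospecies III > morphospecies I > morphospecies IV > morphospecies II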